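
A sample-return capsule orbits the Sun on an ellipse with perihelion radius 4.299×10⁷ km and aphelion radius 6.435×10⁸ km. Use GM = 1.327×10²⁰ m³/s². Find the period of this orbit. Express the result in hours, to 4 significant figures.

Semi-major axis a = (r_p + r_a)/2 = (4.2990×10⁷ + 6.4350×10⁸)/2 = 3.4324×10⁸ km = 3.432×10¹¹ m.
By Kepler's third law T = 2π√(a³/μ) = 2π × 1.746×10⁷ = 1.097×10⁸ s.
= 30470 hours.

T ≈ 30470 hours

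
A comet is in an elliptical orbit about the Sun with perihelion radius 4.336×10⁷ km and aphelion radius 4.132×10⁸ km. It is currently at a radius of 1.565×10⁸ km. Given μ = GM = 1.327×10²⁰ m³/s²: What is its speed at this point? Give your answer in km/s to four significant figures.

Semi-major axis a = (r_p + r_a)/2 = 2.2828×10⁸ km = 2.283×10¹¹ m.
Vis-viva: v² = μ(2/r − 1/a) = 1.327×10²⁰ × (1.278×10⁻¹¹ − 4.381×10⁻¹²) = 1.115×10⁹ m²/s².
v = 33380 m/s = 33.38 km/s.

v ≈ 33.38 km/s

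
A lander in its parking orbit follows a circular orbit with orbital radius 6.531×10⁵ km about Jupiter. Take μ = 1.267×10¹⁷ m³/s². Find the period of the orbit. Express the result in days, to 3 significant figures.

T ≈ 3.41 days

r = 6.531×10⁵ km = 6.531×10⁸ m.
Kepler's third law: T = 2π√(r³/μ) = 2π√((6.531×10⁸)³ / 1.267×10¹⁷).
r³/μ = 2.199×10⁹ s², so T = 2π × 4.689×10⁴ = 2.946×10⁵ s.
Converting: 2.946×10⁵ s ÷ 86400 = 3.410 days.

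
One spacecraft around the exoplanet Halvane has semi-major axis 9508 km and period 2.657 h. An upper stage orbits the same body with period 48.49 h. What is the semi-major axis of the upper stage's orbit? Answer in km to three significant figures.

Kepler's third law: a³ ∝ T², so a₂ = a₁ (T₂/T₁)^(2/3).
T₂/T₁ = 18.25, (T₂/T₁)^(2/3) = 6.932.
a₂ = 9508 × 6.932 = 65910 km.

a₂ ≈ 65900 km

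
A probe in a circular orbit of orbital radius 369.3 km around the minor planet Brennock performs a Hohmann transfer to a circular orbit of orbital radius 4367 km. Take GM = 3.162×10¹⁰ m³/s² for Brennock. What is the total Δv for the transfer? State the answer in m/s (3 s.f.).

Δv_total ≈ 156 m/s

r₁ = 369.3 km = 3.693×10⁵ m.
r₂ = 4367 km = 4.367×10⁶ m.
Transfer ellipse a_t = (r₁ + r₂)/2 = 2.368×10⁶ m.
At r₁: circular v_c1 = √(μ/r₁) = 292.6 m/s; transfer-periapsis v_p = √[μ(2/r₁ − 1/a_t)] = 397.4 m/s.
Δv₁ = v_p − v_c1 = 104.7 m/s.
At r₂: circular v_c2 = √(μ/r₂) = 85.09 m/s; transfer-apoapsis v_a = √[μ(2/r₂ − 1/a_t)] = 33.60 m/s.
Δv₂ = v_c2 − v_a = 51.49 m/s.
Total Δv = Δv₁ + Δv₂ = 156.2 m/s.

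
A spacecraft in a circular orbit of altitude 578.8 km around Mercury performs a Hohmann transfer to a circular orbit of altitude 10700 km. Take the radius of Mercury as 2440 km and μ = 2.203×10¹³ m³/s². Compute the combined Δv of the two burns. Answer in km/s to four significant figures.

Δv_total ≈ 1.247 km/s

r₁ = 2440 + 578.8 = 3018.8 km = 3.0188×10⁶ m.
r₂ = 2440 + 10700 = 13140 km = 1.3140×10⁷ m.
Transfer ellipse a_t = (r₁ + r₂)/2 = 8.079×10⁶ m.
At r₁: circular v_c1 = √(μ/r₁) = 2701 m/s; transfer-periherm v_p = √[μ(2/r₁ − 1/a_t)] = 3445 m/s.
Δv₁ = v_p − v_c1 = 743.7 m/s.
At r₂: circular v_c2 = √(μ/r₂) = 1295 m/s; transfer-apoherm v_a = √[μ(2/r₂ − 1/a_t)] = 791.5 m/s.
Δv₂ = v_c2 − v_a = 503.3 m/s.
Total Δv = Δv₁ + Δv₂ = 1247 m/s = 1.247 km/s.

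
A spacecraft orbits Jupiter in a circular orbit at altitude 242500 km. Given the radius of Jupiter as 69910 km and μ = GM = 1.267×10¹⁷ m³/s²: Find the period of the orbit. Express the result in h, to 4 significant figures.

r = 69910 + 242500 = 312410 km = 3.1241×10⁸ m.
Kepler's third law: T = 2π√(r³/μ) = 2π√((3.124×10⁸)³ / 1.267×10¹⁷).
r³/μ = 2.407×10⁸ s², so T = 2π × 1.551×10⁴ = 9.747×10⁴ s.
Converting: 9.747×10⁴ s ÷ 3600 = 27.08 h.

T ≈ 27.08 h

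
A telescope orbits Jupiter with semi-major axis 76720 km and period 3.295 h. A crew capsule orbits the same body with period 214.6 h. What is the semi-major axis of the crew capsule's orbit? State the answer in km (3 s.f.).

Kepler's third law: a³ ∝ T², so a₂ = a₁ (T₂/T₁)^(2/3).
T₂/T₁ = 65.13, (T₂/T₁)^(2/3) = 16.19.
a₂ = 76720 × 16.19 = 1.242×10⁶ km.

a₂ ≈ 1.24×10⁶ km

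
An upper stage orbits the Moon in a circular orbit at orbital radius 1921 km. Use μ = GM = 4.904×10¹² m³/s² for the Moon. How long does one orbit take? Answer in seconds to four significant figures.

T ≈ 7554 seconds

r = 1921 km = 1.921×10⁶ m.
Kepler's third law: T = 2π√(r³/μ) = 2π√((1.921×10⁶)³ / 4.904×10¹²).
r³/μ = 1.446×10⁶ s², so T = 2π × 1.202×10³ = 7.554×10³ s.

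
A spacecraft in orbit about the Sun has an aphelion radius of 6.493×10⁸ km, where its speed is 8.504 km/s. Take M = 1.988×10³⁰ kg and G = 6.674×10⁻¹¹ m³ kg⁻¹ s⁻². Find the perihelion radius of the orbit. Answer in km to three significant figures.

perihelion radius ≈ 1.40×10⁸ km

μ = GM = 6.674×10⁻¹¹ × 1.988×10³⁰ = 1.327×10²⁰ m³/s².
r_a = 6.493×10¹¹ m.
Specific energy ε = v²/2 − μ/r = -1.682×10⁸ J/kg, so a = −μ/(2ε) = 3.944×10¹¹ m.
The apsides satisfy r_p + r_a = 2a, so the perihelion radius is 2a − r_a = 1.396×10¹¹ m = 1.3960×10⁸ km.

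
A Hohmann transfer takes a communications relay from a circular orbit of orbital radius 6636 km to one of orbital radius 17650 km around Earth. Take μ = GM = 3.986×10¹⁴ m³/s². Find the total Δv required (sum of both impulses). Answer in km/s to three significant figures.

Δv_total ≈ 2.83 km/s

r₁ = 6636 km = 6.636×10⁶ m.
r₂ = 17650 km = 1.765×10⁷ m.
Transfer ellipse a_t = (r₁ + r₂)/2 = 1.214×10⁷ m.
At r₁: circular v_c1 = √(μ/r₁) = 7750 m/s; transfer-perigee v_p = √[μ(2/r₁ − 1/a_t)] = 9344 m/s.
Δv₁ = v_p − v_c1 = 1594 m/s.
At r₂: circular v_c2 = √(μ/r₂) = 4752 m/s; transfer-apogee v_a = √[μ(2/r₂ − 1/a_t)] = 3513 m/s.
Δv₂ = v_c2 − v_a = 1239 m/s.
Total Δv = Δv₁ + Δv₂ = 2833 m/s = 2.833 km/s.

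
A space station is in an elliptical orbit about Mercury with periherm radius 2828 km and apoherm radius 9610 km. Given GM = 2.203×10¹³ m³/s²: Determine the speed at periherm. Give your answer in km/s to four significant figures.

v ≈ 3.470 km/s

Semi-major axis a = (r_p + r_a)/2 = 6219.0 km = 6.219×10⁶ m.
Vis-viva: v² = μ(2/r − 1/a) = 2.203×10¹³ × (7.072×10⁻⁷ − 1.608×10⁻⁷) = 1.204×10⁷ m²/s².
v = 3470 m/s = 3.470 km/s.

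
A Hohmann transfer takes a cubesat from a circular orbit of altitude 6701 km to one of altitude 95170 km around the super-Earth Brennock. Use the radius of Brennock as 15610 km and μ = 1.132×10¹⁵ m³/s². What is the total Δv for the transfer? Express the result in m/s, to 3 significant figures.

Δv_total ≈ 3410 m/s

r₁ = 15610 + 6701 = 22311 km = 2.2311×10⁷ m.
r₂ = 15610 + 95170 = 110780 km = 1.1078×10⁸ m.
Transfer ellipse a_t = (r₁ + r₂)/2 = 6.655×10⁷ m.
At r₁: circular v_c1 = √(μ/r₁) = 7123 m/s; transfer-periapsis v_p = √[μ(2/r₁ − 1/a_t)] = 9190 m/s.
Δv₁ = v_p − v_c1 = 2067 m/s.
At r₂: circular v_c2 = √(μ/r₂) = 3197 m/s; transfer-apoapsis v_a = √[μ(2/r₂ − 1/a_t)] = 1851 m/s.
Δv₂ = v_c2 − v_a = 1346 m/s.
Total Δv = Δv₁ + Δv₂ = 3413 m/s.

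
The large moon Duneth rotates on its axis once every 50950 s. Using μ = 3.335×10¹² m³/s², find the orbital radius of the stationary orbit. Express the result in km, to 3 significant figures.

r_sync ≈ 6030 km

A synchronous orbit has period T, so by Kepler's third law a = (μT²/4π²)^(1/3).
μT²/4π² = 3.335×10¹² × (5.095×10⁴)² / 39.48 = 2.193×10²⁰ m³.
a = 6.030×10⁶ m = 6030.3 km.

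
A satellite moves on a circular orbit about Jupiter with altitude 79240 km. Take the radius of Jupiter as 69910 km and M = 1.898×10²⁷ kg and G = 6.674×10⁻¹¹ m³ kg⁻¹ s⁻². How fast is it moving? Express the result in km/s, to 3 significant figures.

v ≈ 29.1 km/s

μ = GM = 6.674×10⁻¹¹ × 1.898×10²⁷ = 1.267×10¹⁷ m³/s².
r = 69910 + 79240 = 149150 km = 1.4915×10⁸ m.
For a circular orbit v = √(μ/r) = √(1.267×10¹⁷ / 1.492×10⁸) = √(8.493×10⁸) = 29140 m/s.
That is 29.14 km/s.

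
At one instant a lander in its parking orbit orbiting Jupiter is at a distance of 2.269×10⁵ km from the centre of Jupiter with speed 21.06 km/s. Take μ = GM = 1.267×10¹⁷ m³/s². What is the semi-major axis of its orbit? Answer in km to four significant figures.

a ≈ 1.882×10⁵ km

r = 2.269×10⁸ m.
Specific orbital energy ε = v²/2 − μ/r = (21060)²/2 − 1.267×10¹⁷/2.269×10⁸ = -3.366×10⁸ J/kg.
Since ε = −μ/(2a), a = −μ/(2ε) = 1.882×10⁸ m = 1.8819×10⁵ km.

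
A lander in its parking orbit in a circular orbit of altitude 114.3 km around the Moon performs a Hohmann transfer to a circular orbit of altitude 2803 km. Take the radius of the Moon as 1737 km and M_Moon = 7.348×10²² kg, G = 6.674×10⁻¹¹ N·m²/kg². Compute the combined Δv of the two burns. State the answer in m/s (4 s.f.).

Δv_total ≈ 560.6 m/s

μ = GM = 6.674×10⁻¹¹ × 7.348×10²² = 4.904×10¹² m³/s².
r₁ = 1737 + 114.3 = 1851.3 km = 1.8513×10⁶ m.
r₂ = 1737 + 2803 = 4540.0 km = 4.5400×10⁶ m.
Transfer ellipse a_t = (r₁ + r₂)/2 = 3.196×10⁶ m.
At r₁: circular v_c1 = √(μ/r₁) = 1628 m/s; transfer-perilune v_p = √[μ(2/r₁ − 1/a_t)] = 1940 m/s.
Δv₁ = v_p − v_c1 = 312.4 m/s.
At r₂: circular v_c2 = √(μ/r₂) = 1039 m/s; transfer-apolune v_a = √[μ(2/r₂ − 1/a_t)] = 791.1 m/s.
Δv₂ = v_c2 − v_a = 248.3 m/s.
Total Δv = Δv₁ + Δv₂ = 560.6 m/s.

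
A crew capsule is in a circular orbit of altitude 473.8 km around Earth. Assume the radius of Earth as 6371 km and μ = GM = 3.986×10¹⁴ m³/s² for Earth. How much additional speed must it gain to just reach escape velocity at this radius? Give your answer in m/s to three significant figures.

Δv ≈ 3160 m/s

r = 6371 + 473.8 = 6844.8 km = 6.8448×10⁶ m.
Circular speed v_c = √(μ/r) = 7631 m/s.
Escape speed v_esc = √(2μ/r) = √2 × v_c = 10790 m/s.
Δv = v_esc − v_c = 3161 m/s.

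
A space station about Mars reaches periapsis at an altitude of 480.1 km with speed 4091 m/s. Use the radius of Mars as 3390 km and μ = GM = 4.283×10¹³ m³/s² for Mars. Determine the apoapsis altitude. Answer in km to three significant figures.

apoapsis altitude ≈ 8610 km

r_p = 3390 + 480.1 = 3870.1 km = 3.870×10⁶ m.
Specific energy ε = v²/2 − μ/r = -2.699×10⁶ J/kg, so a = −μ/(2ε) = 7.935×10⁶ m.
The apsides satisfy r_p + r_a = 2a, so the apoapsis radius is 2a − r_p = 1.200×10⁷ m = 12000 km.
Apoapsis altitude = 12000 − 3390 = 8610.2 km.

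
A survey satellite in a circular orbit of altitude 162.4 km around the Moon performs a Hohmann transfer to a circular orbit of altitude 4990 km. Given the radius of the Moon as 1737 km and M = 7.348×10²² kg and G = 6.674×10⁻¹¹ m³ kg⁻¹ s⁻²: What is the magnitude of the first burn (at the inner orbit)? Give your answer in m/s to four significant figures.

μ = GM = 6.674×10⁻¹¹ × 7.348×10²² = 4.904×10¹² m³/s².
r₁ = 1737 + 162.4 = 1899.4 km = 1.8994×10⁶ m.
r₂ = 1737 + 4990 = 6727.0 km = 6.7270×10⁶ m.
Transfer ellipse a_t = (r₁ + r₂)/2 = 4.313×10⁶ m.
At r₁: circular v_c1 = √(μ/r₁) = 1607 m/s; transfer-perilune v_p = √[μ(2/r₁ − 1/a_t)] = 2007 m/s.
Δv₁ = v_p − v_c1 = 399.9 m/s.

Δv ≈ 399.9 m/s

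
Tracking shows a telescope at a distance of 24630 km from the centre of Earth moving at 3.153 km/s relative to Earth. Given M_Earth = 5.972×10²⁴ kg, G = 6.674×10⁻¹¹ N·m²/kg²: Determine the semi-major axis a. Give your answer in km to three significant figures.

a ≈ 17800 km

μ = GM = 6.674×10⁻¹¹ × 5.972×10²⁴ = 3.986×10¹⁴ m³/s².
r = 2.463×10⁷ m.
Vis-viva rearranged: 1/a = 2/r − v²/μ = 8.120×10⁻⁸ − 2.494×10⁻⁸ = 5.626×10⁻⁸ m⁻¹.
a = 1.777×10⁷ m = 17775 km.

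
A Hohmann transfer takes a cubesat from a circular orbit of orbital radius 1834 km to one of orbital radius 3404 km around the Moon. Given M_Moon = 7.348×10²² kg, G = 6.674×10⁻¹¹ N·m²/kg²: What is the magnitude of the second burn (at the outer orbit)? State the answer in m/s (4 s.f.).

μ = GM = 6.674×10⁻¹¹ × 7.348×10²² = 4.904×10¹² m³/s².
r₁ = 1834 km = 1.834×10⁶ m.
r₂ = 3404 km = 3.404×10⁶ m.
Transfer ellipse a_t = (r₁ + r₂)/2 = 2.619×10⁶ m.
At r₁: circular v_c1 = √(μ/r₁) = 1635 m/s; transfer-perilune v_p = √[μ(2/r₁ − 1/a_t)] = 1864 m/s.
At r₂: circular v_c2 = √(μ/r₂) = 1200 m/s; transfer-apolune v_a = √[μ(2/r₂ − 1/a_t)] = 1004 m/s.
Δv₂ = v_c2 − v_a = 195.9 m/s.

Δv ≈ 195.9 m/s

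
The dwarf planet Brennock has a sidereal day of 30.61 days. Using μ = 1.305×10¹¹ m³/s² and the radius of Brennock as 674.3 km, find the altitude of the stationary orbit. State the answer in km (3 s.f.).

h_sync ≈ 27800 km

T = 30.61 days = 2.645×10⁶ s.
A synchronous orbit has period T, so by Kepler's third law a = (μT²/4π²)^(1/3).
μT²/4π² = 1.305×10¹¹ × (2.645×10⁶)² / 39.48 = 2.312×10²² m³.
a = 2.849×10⁷ m = 28488 km.
Altitude h = a − R = 28488 − 674.3 = 27814 km.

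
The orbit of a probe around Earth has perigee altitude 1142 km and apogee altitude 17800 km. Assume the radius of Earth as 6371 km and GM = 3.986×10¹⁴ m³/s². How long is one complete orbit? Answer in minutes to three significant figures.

r_p = 6371 + 1142 = 7513.0 km = 7.5130×10⁶ m.
r_a = 6371 + 17800 = 24171 km = 2.4171×10⁷ m.
Semi-major axis a = (r_p + r_a)/2 = (7513.0 + 24171)/2 = 15842 km = 1.584×10⁷ m.
By Kepler's third law T = 2π√(a³/μ) = 2π × 3.158×10³ = 1.984×10⁴ s.
= 330.7 minutes.

T ≈ 331 minutes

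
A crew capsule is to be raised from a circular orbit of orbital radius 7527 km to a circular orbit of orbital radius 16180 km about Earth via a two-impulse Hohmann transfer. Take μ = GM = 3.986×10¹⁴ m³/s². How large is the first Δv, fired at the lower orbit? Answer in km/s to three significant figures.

r₁ = 7527 km = 7.527×10⁶ m.
r₂ = 16180 km = 1.618×10⁷ m.
Transfer ellipse a_t = (r₁ + r₂)/2 = 1.185×10⁷ m.
At r₁: circular v_c1 = √(μ/r₁) = 7277 m/s; transfer-perigee v_p = √[μ(2/r₁ − 1/a_t)] = 8502 m/s.
Δv₁ = v_p − v_c1 = 1225 m/s.
= 1.225 km/s.

Δv ≈ 1.22 km/s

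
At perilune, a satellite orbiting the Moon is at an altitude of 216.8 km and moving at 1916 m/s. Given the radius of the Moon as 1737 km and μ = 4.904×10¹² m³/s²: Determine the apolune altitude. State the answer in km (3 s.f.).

apolune altitude ≈ 3580 km

r_p = 1737 + 216.8 = 1953.8 km = 1.954×10⁶ m.
Specific energy ε = v²/2 − μ/r = -6.745×10⁵ J/kg, so a = −μ/(2ε) = 3.636×10⁶ m.
The apsides satisfy r_p + r_a = 2a, so the apolune radius is 2a − r_p = 5.317×10⁶ m = 5317.3 km.
Apolune altitude = 5317.3 − 1737 = 3580.3 km.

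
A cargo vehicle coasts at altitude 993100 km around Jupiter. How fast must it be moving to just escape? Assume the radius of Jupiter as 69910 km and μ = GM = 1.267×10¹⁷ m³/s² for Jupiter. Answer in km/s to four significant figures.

r = 69910 + 993100 = 1063000 km = 1.0630×10⁹ m.
Escape speed v_esc = √(2μ/r) = √(2 × 1.267×10¹⁷ / 1.063×10⁹) = √(2.384×10⁸) = 15440 m/s.
= 15.44 km/s.

v_esc ≈ 15.44 km/s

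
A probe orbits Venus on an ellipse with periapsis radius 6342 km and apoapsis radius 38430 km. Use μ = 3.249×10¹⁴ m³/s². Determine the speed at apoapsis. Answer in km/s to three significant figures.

v ≈ 1.55 km/s

Semi-major axis a = (r_p + r_a)/2 = 22386 km = 2.239×10⁷ m.
Vis-viva: v² = μ(2/r − 1/a) = 3.249×10¹⁴ × (5.204×10⁻⁸ − 4.467×10⁻⁸) = 2.395×10⁶ m²/s².
v = 1548 m/s = 1.548 km/s.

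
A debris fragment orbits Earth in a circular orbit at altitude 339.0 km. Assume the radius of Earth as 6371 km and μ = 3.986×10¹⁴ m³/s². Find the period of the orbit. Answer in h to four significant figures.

r = 6371 + 339.0 = 6710.0 km = 6.7100×10⁶ m.
Kepler's third law: T = 2π√(r³/μ) = 2π√((6.710×10⁶)³ / 3.986×10¹⁴).
r³/μ = 7.579×10⁵ s², so T = 2π × 8.706×10² = 5.470×10³ s.
Converting: 5.470×10³ s ÷ 3600 = 1.519 h.

T ≈ 1.519 h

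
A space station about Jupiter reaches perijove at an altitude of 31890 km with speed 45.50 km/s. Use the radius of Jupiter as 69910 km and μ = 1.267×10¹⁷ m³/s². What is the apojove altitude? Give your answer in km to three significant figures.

apojove altitude ≈ 4.33×10⁵ km

r_p = 69910 + 31890 = 1.0180×10⁵ km = 1.018×10⁸ m.
Specific energy ε = v²/2 − μ/r = -2.095×10⁸ J/kg, so a = −μ/(2ε) = 3.024×10⁸ m.
The apsides satisfy r_p + r_a = 2a, so the apojove radius is 2a − r_p = 5.031×10⁸ m = 5.0305×10⁵ km.
Apojove altitude = 5.0305×10⁵ − 69910 = 4.3314×10⁵ km.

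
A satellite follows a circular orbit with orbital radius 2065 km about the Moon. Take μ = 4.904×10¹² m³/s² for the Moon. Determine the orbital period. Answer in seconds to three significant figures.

T ≈ 8420 seconds

r = 2065 km = 2.065×10⁶ m.
Kepler's third law: T = 2π√(r³/μ) = 2π√((2.065×10⁶)³ / 4.904×10¹²).
r³/μ = 1.796×10⁶ s², so T = 2π × 1.340×10³ = 8.419×10³ s.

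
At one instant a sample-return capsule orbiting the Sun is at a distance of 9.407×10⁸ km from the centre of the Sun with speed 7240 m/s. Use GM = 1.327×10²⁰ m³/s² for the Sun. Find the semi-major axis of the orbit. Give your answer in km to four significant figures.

r = 9.407×10¹¹ m.
Specific orbital energy ε = v²/2 − μ/r = (7240)²/2 − 1.327×10²⁰/9.407×10¹¹ = -1.149×10⁸ J/kg.
Since ε = −μ/(2a), a = −μ/(2ε) = 5.777×10¹¹ m = 5.7768×10⁸ km.

a ≈ 5.777×10⁸ km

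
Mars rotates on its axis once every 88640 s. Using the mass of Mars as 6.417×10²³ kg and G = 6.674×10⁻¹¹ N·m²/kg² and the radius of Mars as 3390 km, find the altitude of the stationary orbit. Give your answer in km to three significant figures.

μ = GM = 6.674×10⁻¹¹ × 6.417×10²³ = 4.283×10¹³ m³/s².
A synchronous orbit has period T, so by Kepler's third law a = (μT²/4π²)^(1/3).
μT²/4π² = 4.283×10¹³ × (8.864×10⁴)² / 39.48 = 8.524×10²¹ m³.
a = 2.043×10⁷ m = 20427 km.
Altitude h = a − R = 20427 − 3390 = 17037 km.

h_sync ≈ 17000 km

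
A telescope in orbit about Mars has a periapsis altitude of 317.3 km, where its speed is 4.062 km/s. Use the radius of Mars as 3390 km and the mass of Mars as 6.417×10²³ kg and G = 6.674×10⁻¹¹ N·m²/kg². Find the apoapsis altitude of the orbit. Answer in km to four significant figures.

μ = GM = 6.674×10⁻¹¹ × 6.417×10²³ = 4.283×10¹³ m³/s².
r_p = 3390 + 317.3 = 3707.3 km = 3.707×10⁶ m.
Specific energy ε = v²/2 − μ/r = -3.302×10⁶ J/kg, so a = −μ/(2ε) = 6.485×10⁶ m.
The apsides satisfy r_p + r_a = 2a, so the apoapsis radius is 2a − r_p = 9.262×10⁶ m = 9262.1 km.
Apoapsis altitude = 9262.1 − 3390 = 5872.1 km.

apoapsis altitude ≈ 5872 km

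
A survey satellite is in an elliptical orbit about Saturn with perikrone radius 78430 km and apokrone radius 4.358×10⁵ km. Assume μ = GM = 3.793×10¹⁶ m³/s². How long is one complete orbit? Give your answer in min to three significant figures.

T ≈ 2220 min

Semi-major axis a = (r_p + r_a)/2 = (78430 + 4.3580×10⁵)/2 = 2.5712×10⁵ km = 2.571×10⁸ m.
By Kepler's third law T = 2π√(a³/μ) = 2π × 2.117×10⁴ = 1.330×10⁵ s.
= 2217 min.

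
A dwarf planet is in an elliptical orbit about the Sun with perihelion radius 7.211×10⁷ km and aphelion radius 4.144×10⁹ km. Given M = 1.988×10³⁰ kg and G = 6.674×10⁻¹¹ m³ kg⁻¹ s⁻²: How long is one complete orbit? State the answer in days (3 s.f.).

T ≈ 19300 days

μ = GM = 6.674×10⁻¹¹ × 1.988×10³⁰ = 1.327×10²⁰ m³/s².
Semi-major axis a = (r_p + r_a)/2 = (7.2110×10⁷ + 4.1440×10⁹)/2 = 2.1081×10⁹ km = 2.108×10¹² m.
By Kepler's third law T = 2π√(a³/μ) = 2π × 2.657×10⁸ = 1.670×10⁹ s.
= 19320 days.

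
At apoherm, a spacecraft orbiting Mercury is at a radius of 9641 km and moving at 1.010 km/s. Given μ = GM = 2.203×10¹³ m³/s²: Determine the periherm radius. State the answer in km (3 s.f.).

r_a = 9.641×10⁶ m.
Specific energy ε = v²/2 − μ/r = -1.775×10⁶ J/kg, so a = −μ/(2ε) = 6.206×10⁶ m.
The apsides satisfy r_p + r_a = 2a, so the periherm radius is 2a − r_a = 2.770×10⁶ m = 2770.4 km.

periherm radius ≈ 2770 km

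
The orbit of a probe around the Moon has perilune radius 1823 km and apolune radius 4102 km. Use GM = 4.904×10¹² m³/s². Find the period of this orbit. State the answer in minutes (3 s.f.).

T ≈ 241 minutes

Semi-major axis a = (r_p + r_a)/2 = (1823.0 + 4102.0)/2 = 2962.5 km = 2.962×10⁶ m.
By Kepler's third law T = 2π√(a³/μ) = 2π × 2.303×10³ = 1.447×10⁴ s.
= 241.1 minutes.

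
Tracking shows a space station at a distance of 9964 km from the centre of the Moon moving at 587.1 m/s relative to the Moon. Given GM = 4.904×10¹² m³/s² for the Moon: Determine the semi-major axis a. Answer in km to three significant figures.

a ≈ 7670 km

r = 9.964×10⁶ m.
Vis-viva rearranged: 1/a = 2/r − v²/μ = 2.007×10⁻⁷ − 7.029×10⁻⁸ = 1.304×10⁻⁷ m⁻¹.
a = 7.667×10⁶ m = 7666.6 km.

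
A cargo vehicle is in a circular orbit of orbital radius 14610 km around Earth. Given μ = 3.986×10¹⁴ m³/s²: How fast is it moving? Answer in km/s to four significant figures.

v ≈ 5.223 km/s

r = 14610 km = 1.461×10⁷ m.
For a circular orbit v = √(μ/r) = √(3.986×10¹⁴ / 1.461×10⁷) = √(2.728×10⁷) = 5223 m/s.
That is 5.223 km/s.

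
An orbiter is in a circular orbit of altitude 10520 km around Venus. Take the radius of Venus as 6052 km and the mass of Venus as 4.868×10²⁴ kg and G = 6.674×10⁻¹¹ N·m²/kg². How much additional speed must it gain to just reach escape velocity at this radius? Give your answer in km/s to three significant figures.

μ = GM = 6.674×10⁻¹¹ × 4.868×10²⁴ = 3.249×10¹⁴ m³/s².
r = 6052 + 10520 = 16572 km = 1.6572×10⁷ m.
Circular speed v_c = √(μ/r) = 4428 m/s.
Escape speed v_esc = √(2μ/r) = √2 × v_c = 6262 m/s.
Δv = v_esc − v_c = 1834 m/s = 1.834 km/s.

Δv ≈ 1.83 km/s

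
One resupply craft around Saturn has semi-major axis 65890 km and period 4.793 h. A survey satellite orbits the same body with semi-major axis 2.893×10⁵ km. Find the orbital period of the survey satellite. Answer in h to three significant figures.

Kepler's third law: T² ∝ a³, so T₂ = T₁ (a₂/a₁)^(3/2).
a₂/a₁ = 4.391, (a₂/a₁)^(3/2) = 9.200.
T₂ = 4.793 × 9.200 = 44.10 h.

T₂ ≈ 44.1 h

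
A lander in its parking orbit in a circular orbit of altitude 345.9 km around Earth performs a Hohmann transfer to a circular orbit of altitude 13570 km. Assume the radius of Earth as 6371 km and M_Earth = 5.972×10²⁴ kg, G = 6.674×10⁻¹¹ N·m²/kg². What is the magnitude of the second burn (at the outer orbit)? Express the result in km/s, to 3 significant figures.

Δv ≈ 1.30 km/s

μ = GM = 6.674×10⁻¹¹ × 5.972×10²⁴ = 3.986×10¹⁴ m³/s².
r₁ = 6371 + 345.9 = 6716.9 km = 6.7169×10⁶ m.
r₂ = 6371 + 13570 = 19941 km = 1.9941×10⁷ m.
Transfer ellipse a_t = (r₁ + r₂)/2 = 1.333×10⁷ m.
At r₁: circular v_c1 = √(μ/r₁) = 7703 m/s; transfer-perigee v_p = √[μ(2/r₁ − 1/a_t)] = 9422 m/s.
At r₂: circular v_c2 = √(μ/r₂) = 4471 m/s; transfer-apogee v_a = √[μ(2/r₂ − 1/a_t)] = 3174 m/s.
Δv₂ = v_c2 − v_a = 1297 m/s.
= 1.297 km/s.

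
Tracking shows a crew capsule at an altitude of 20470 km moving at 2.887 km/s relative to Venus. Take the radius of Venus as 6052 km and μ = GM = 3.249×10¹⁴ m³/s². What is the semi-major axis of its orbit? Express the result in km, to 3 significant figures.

a ≈ 20100 km

r = 6052 + 20470 = 26522 km = 2.652×10⁷ m.
Specific orbital energy ε = v²/2 − μ/r = (2887)²/2 − 3.249×10¹⁴/2.652×10⁷ = -8.083×10⁶ J/kg.
Since ε = −μ/(2a), a = −μ/(2ε) = 2.010×10⁷ m = 20098 km.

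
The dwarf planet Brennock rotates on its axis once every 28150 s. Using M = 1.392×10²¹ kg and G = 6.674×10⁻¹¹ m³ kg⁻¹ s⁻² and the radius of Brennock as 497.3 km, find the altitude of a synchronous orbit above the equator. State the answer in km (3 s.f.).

h_sync ≈ 734 km

μ = GM = 6.674×10⁻¹¹ × 1.392×10²¹ = 9.290×10¹⁰ m³/s².
A synchronous orbit has period T, so by Kepler's third law a = (μT²/4π²)^(1/3).
μT²/4π² = 9.290×10¹⁰ × (2.815×10⁴)² / 39.48 = 1.865×10¹⁸ m³.
a = 1.231×10⁶ m = 1230.9 km.
Altitude h = a − R = 1230.9 − 497.3 = 733.56 km.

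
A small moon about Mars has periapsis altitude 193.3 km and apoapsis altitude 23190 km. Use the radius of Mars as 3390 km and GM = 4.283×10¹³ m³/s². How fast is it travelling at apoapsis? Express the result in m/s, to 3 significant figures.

r_p = 3390 + 193.3 = 3583.3 km = 3.5833×10⁶ m.
r_a = 3390 + 23190 = 26580 km = 2.6580×10⁷ m.
Semi-major axis a = (r_p + r_a)/2 = 15082 km = 1.508×10⁷ m.
Vis-viva: v² = μ(2/r − 1/a) = 4.283×10¹³ × (7.524×10⁻⁸ − 6.631×10⁻⁸) = 3.828×10⁵ m²/s².
v = 618.7 m/s.

v ≈ 619 m/s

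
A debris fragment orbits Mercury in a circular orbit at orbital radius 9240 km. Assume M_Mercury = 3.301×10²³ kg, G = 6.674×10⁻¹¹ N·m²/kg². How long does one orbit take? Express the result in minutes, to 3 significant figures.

T ≈ 627 minutes

μ = GM = 6.674×10⁻¹¹ × 3.301×10²³ = 2.203×10¹³ m³/s².
r = 9240 km = 9.240×10⁶ m.
Kepler's third law: T = 2π√(r³/μ) = 2π√((9.240×10⁶)³ / 2.203×10¹³).
r³/μ = 3.581×10⁷ s², so T = 2π × 5.984×10³ = 3.760×10⁴ s.
Converting: 3.760×10⁴ s ÷ 60.00 = 626.6 minutes.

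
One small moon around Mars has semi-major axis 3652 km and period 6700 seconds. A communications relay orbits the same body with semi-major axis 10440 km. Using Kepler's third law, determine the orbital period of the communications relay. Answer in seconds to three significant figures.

T₂ ≈ 32400 seconds

Kepler's third law: T² ∝ a³, so T₂ = T₁ (a₂/a₁)^(3/2).
a₂/a₁ = 2.859, (a₂/a₁)^(3/2) = 4.833.
T₂ = 6700 × 4.833 = 32380 seconds.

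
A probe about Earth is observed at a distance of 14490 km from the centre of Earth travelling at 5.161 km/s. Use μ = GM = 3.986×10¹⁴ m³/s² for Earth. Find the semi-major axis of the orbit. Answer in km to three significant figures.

a ≈ 14000 km

r = 1.449×10⁷ m.
Specific orbital energy ε = v²/2 − μ/r = (5161)²/2 − 3.986×10¹⁴/1.449×10⁷ = -1.419×10⁷ J/kg.
Since ε = −μ/(2a), a = −μ/(2ε) = 1.404×10⁷ m = 14044 km.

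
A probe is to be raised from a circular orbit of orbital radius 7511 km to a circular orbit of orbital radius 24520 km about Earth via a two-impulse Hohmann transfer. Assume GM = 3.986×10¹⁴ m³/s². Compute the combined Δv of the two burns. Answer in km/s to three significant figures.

Δv_total ≈ 3.00 km/s

r₁ = 7511 km = 7.511×10⁶ m.
r₂ = 24520 km = 2.452×10⁷ m.
Transfer ellipse a_t = (r₁ + r₂)/2 = 1.602×10⁷ m.
At r₁: circular v_c1 = √(μ/r₁) = 7285 m/s; transfer-perigee v_p = √[μ(2/r₁ − 1/a_t)] = 9014 m/s.
Δv₁ = v_p − v_c1 = 1729 m/s.
At r₂: circular v_c2 = √(μ/r₂) = 4032 m/s; transfer-apogee v_a = √[μ(2/r₂ − 1/a_t)] = 2761 m/s.
Δv₂ = v_c2 − v_a = 1271 m/s.
Total Δv = Δv₁ + Δv₂ = 3000 m/s = 3.000 km/s.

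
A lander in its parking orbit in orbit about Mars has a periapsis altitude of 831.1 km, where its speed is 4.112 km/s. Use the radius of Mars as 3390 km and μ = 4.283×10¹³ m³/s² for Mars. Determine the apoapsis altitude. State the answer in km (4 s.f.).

apoapsis altitude ≈ 17700 km

r_p = 3390 + 831.1 = 4221.1 km = 4.221×10⁶ m.
Specific energy ε = v²/2 − μ/r = -1.692×10⁶ J/kg, so a = −μ/(2ε) = 1.265×10⁷ m.
The apsides satisfy r_p + r_a = 2a, so the apoapsis radius is 2a − r_p = 2.109×10⁷ m = 21087 km.
Apoapsis altitude = 21087 − 3390 = 17697 km.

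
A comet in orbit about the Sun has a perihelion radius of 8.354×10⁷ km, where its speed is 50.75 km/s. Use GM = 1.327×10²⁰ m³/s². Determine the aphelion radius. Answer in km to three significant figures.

r_p = 8.354×10¹⁰ m.
Specific energy ε = v²/2 − μ/r = -3.007×10⁸ J/kg, so a = −μ/(2ε) = 2.207×10¹¹ m.
The apsides satisfy r_p + r_a = 2a, so the aphelion radius is 2a − r_p = 3.578×10¹¹ m = 3.5779×10⁸ km.

aphelion radius ≈ 3.58×10⁸ km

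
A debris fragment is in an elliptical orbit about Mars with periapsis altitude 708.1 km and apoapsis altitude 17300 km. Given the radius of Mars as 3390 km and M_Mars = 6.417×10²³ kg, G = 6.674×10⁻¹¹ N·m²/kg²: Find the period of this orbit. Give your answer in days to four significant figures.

T ≈ 0.4849 days

μ = GM = 6.674×10⁻¹¹ × 6.417×10²³ = 4.283×10¹³ m³/s².
r_p = 3390 + 708.1 = 4098.1 km = 4.0981×10⁶ m.
r_a = 3390 + 17300 = 20690 km = 2.0690×10⁷ m.
Semi-major axis a = (r_p + r_a)/2 = (4098.1 + 20690)/2 = 12394 km = 1.239×10⁷ m.
By Kepler's third law T = 2π√(a³/μ) = 2π × 6.667×10³ = 4.189×10⁴ s.
= 0.4849 days.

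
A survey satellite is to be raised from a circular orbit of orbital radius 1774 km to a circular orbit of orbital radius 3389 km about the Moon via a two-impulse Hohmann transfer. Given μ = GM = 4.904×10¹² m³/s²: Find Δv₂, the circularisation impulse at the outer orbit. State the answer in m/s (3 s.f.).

Δv ≈ 206 m/s

r₁ = 1774 km = 1.774×10⁶ m.
r₂ = 3389 km = 3.389×10⁶ m.
Transfer ellipse a_t = (r₁ + r₂)/2 = 2.582×10⁶ m.
At r₁: circular v_c1 = √(μ/r₁) = 1663 m/s; transfer-perilune v_p = √[μ(2/r₁ − 1/a_t)] = 1905 m/s.
At r₂: circular v_c2 = √(μ/r₂) = 1203 m/s; transfer-apolune v_a = √[μ(2/r₂ − 1/a_t)] = 997.2 m/s.
Δv₂ = v_c2 − v_a = 205.7 m/s.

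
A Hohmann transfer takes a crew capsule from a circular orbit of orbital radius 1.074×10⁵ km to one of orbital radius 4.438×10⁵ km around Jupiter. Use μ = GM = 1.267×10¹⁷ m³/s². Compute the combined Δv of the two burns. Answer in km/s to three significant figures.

r₁ = 1.074×10⁵ km = 1.074×10⁸ m.
r₂ = 4.438×10⁵ km = 4.438×10⁸ m.
Transfer ellipse a_t = (r₁ + r₂)/2 = 2.756×10⁸ m.
At r₁: circular v_c1 = √(μ/r₁) = 34350 m/s; transfer-perijove v_p = √[μ(2/r₁ − 1/a_t)] = 43590 m/s.
Δv₁ = v_p − v_c1 = 9239 m/s.
At r₂: circular v_c2 = √(μ/r₂) = 16900 m/s; transfer-apojove v_a = √[μ(2/r₂ − 1/a_t)] = 10550 m/s.
Δv₂ = v_c2 − v_a = 6349 m/s.
Total Δv = Δv₁ + Δv₂ = 15590 m/s = 15.59 km/s.

Δv_total ≈ 15.6 km/s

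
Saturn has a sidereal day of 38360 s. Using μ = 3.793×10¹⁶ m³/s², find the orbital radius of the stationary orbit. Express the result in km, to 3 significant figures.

A synchronous orbit has period T, so by Kepler's third law a = (μT²/4π²)^(1/3).
μT²/4π² = 3.793×10¹⁶ × (3.836×10⁴)² / 39.48 = 1.414×10²⁴ m³.
a = 1.122×10⁸ m = 1.1223×10⁵ km.

r_sync ≈ 1.12×10⁵ km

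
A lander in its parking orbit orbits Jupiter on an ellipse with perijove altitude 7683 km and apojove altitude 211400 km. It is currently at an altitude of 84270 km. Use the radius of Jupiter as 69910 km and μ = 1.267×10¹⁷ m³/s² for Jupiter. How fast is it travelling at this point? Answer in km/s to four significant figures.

r_p = 69910 + 7683 = 77593 km = 7.7593×10⁷ m.
r_a = 69910 + 211400 = 281310 km = 2.8131×10⁸ m.
r = 69910 + 84270 = 1.5418×10⁵ km = 1.542×10⁸ m.
Semi-major axis a = (r_p + r_a)/2 = 1.7945×10⁵ km = 1.795×10⁸ m.
Vis-viva: v² = μ(2/r − 1/a) = 1.267×10¹⁷ × (1.297×10⁻⁸ − 5.573×10⁻⁹) = 9.375×10⁸ m²/s².
v = 30620 m/s = 30.62 km/s.

v ≈ 30.62 km/s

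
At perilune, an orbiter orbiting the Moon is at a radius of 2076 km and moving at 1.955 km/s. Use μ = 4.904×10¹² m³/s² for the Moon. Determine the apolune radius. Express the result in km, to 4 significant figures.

apolune radius ≈ 8792 km

r_p = 2.076×10⁶ m.
Specific energy ε = v²/2 − μ/r = -4.512×10⁵ J/kg, so a = −μ/(2ε) = 5.434×10⁶ m.
The apsides satisfy r_p + r_a = 2a, so the apolune radius is 2a − r_p = 8.792×10⁶ m = 8792.3 km.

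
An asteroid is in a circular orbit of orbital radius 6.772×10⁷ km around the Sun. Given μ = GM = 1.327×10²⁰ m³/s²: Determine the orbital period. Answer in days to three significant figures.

T ≈ 111 days

r = 6.772×10⁷ km = 6.772×10¹⁰ m.
Kepler's third law: T = 2π√(r³/μ) = 2π√((6.772×10¹⁰)³ / 1.327×10²⁰).
r³/μ = 2.340×10¹² s², so T = 2π × 1.530×10⁶ = 9.612×10⁶ s.
Converting: 9.612×10⁶ s ÷ 86400 = 111.3 days.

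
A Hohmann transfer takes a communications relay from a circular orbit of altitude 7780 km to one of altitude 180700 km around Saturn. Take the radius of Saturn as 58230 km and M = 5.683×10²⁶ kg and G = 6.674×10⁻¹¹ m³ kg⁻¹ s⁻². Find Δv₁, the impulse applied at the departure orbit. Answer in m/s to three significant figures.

Δv ≈ 6040 m/s

μ = GM = 6.674×10⁻¹¹ × 5.683×10²⁶ = 3.793×10¹⁶ m³/s².
r₁ = 58230 + 7780 = 66010 km = 6.6010×10⁷ m.
r₂ = 58230 + 180700 = 238930 km = 2.3893×10⁸ m.
Transfer ellipse a_t = (r₁ + r₂)/2 = 1.525×10⁸ m.
At r₁: circular v_c1 = √(μ/r₁) = 23970 m/s; transfer-perikrone v_p = √[μ(2/r₁ − 1/a_t)] = 30010 m/s.
Δv₁ = v_p − v_c1 = 6036 m/s.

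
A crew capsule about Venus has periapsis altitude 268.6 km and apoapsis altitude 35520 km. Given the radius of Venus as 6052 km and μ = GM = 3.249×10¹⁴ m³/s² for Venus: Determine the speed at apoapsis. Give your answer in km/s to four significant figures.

r_p = 6052 + 268.6 = 6320.6 km = 6.3206×10⁶ m.
r_a = 6052 + 35520 = 41572 km = 4.1572×10⁷ m.
Semi-major axis a = (r_p + r_a)/2 = 23946 km = 2.395×10⁷ m.
Vis-viva: v² = μ(2/r − 1/a) = 3.249×10¹⁴ × (4.811×10⁻⁸ − 4.176×10⁻⁸) = 2.063×10⁶ m²/s².
v = 1436 m/s = 1.436 km/s.

v ≈ 1.436 km/s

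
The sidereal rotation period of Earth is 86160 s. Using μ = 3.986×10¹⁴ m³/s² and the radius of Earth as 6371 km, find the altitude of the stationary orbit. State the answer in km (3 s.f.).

A synchronous orbit has period T, so by Kepler's third law a = (μT²/4π²)^(1/3).
μT²/4π² = 3.986×10¹⁴ × (8.616×10⁴)² / 39.48 = 7.495×10²² m³.
a = 4.216×10⁷ m = 42163 km.
Altitude h = a − R = 42163 − 6371 = 35792 km.

h_sync ≈ 35800 km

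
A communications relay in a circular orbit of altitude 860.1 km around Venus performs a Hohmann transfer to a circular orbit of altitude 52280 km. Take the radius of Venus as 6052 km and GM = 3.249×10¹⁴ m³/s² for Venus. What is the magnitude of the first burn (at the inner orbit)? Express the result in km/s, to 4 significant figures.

r₁ = 6052 + 860.1 = 6912.1 km = 6.9121×10⁶ m.
r₂ = 6052 + 52280 = 58332 km = 5.8332×10⁷ m.
Transfer ellipse a_t = (r₁ + r₂)/2 = 3.262×10⁷ m.
At r₁: circular v_c1 = √(μ/r₁) = 6856 m/s; transfer-periapsis v_p = √[μ(2/r₁ − 1/a_t)] = 9168 m/s.
Δv₁ = v_p − v_c1 = 2312 m/s.
= 2.312 km/s.

Δv ≈ 2.312 km/s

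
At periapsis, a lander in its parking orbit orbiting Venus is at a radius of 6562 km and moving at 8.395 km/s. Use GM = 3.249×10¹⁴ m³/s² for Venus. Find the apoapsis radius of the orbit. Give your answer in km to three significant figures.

apoapsis radius ≈ 16200 km

r_p = 6.562×10⁶ m.
Specific energy ε = v²/2 − μ/r = -1.427×10⁷ J/kg, so a = −μ/(2ε) = 1.138×10⁷ m.
The apsides satisfy r_p + r_a = 2a, so the apoapsis radius is 2a − r_p = 1.620×10⁷ m = 16199 km.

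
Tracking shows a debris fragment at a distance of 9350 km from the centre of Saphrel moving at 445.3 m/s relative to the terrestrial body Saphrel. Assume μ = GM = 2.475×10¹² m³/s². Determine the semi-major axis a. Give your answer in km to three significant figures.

r = 9.350×10⁶ m.
Vis-viva rearranged: 1/a = 2/r − v²/μ = 2.139×10⁻⁷ − 8.012×10⁻⁸ = 1.338×10⁻⁷ m⁻¹.
a = 7.475×10⁶ m = 7474.6 km.

a ≈ 7470 km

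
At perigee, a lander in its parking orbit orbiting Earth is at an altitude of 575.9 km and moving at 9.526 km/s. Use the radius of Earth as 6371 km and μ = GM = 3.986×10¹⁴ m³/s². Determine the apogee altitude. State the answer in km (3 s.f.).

r_p = 6371 + 575.9 = 6946.9 km = 6.947×10⁶ m.
Specific energy ε = v²/2 − μ/r = -1.201×10⁷ J/kg, so a = −μ/(2ε) = 1.660×10⁷ m.
The apsides satisfy r_p + r_a = 2a, so the apogee radius is 2a − r_p = 2.625×10⁷ m = 26254 km.
Apogee altitude = 26254 − 6371 = 19883 km.

apogee altitude ≈ 19900 km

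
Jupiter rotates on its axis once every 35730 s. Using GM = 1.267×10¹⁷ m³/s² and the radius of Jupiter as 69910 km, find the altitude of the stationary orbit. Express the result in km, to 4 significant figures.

A synchronous orbit has period T, so by Kepler's third law a = (μT²/4π²)^(1/3).
μT²/4π² = 1.267×10¹⁷ × (3.573×10⁴)² / 39.48 = 4.097×10²⁴ m³.
a = 1.600×10⁸ m = 1.6002×10⁵ km.
Altitude h = a − R = 1.6002×10⁵ − 69910 = 90105 km.

h_sync ≈ 90110 km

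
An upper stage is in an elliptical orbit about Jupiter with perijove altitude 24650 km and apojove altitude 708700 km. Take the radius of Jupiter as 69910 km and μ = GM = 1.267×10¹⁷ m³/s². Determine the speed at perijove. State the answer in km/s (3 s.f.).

v ≈ 48.9 km/s

r_p = 69910 + 24650 = 94560 km = 9.4560×10⁷ m.
r_a = 69910 + 708700 = 778610 km = 7.7861×10⁸ m.
Semi-major axis a = (r_p + r_a)/2 = 4.3658×10⁵ km = 4.366×10⁸ m.
Vis-viva: v² = μ(2/r − 1/a) = 1.267×10¹⁷ × (2.115×10⁻⁸ − 2.291×10⁻⁹) = 2.390×10⁹ m²/s².
v = 48880 m/s = 48.88 km/s.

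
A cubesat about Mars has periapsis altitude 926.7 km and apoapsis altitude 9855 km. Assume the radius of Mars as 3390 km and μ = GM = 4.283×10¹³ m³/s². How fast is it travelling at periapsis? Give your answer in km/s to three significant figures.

r_p = 3390 + 926.7 = 4316.7 km = 4.3167×10⁶ m.
r_a = 3390 + 9855 = 13245 km = 1.3245×10⁷ m.
Semi-major axis a = (r_p + r_a)/2 = 8780.9 km = 8.781×10⁶ m.
Vis-viva: v² = μ(2/r − 1/a) = 4.283×10¹³ × (4.633×10⁻⁷ − 1.139×10⁻⁷) = 1.497×10⁷ m²/s².
v = 3869 m/s = 3.869 km/s.

v ≈ 3.87 km/s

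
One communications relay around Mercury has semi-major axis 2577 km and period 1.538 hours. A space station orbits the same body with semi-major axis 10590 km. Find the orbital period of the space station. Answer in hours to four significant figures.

Kepler's third law: T² ∝ a³, so T₂ = T₁ (a₂/a₁)^(3/2).
a₂/a₁ = 4.109, (a₂/a₁)^(3/2) = 8.331.
T₂ = 1.538 × 8.331 = 12.81 hours.

T₂ ≈ 12.81 hours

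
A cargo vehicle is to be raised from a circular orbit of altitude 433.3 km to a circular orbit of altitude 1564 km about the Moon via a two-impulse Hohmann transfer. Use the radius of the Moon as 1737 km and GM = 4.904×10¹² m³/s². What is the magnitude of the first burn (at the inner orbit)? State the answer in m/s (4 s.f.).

Δv ≈ 148.0 m/s

r₁ = 1737 + 433.3 = 2170.3 km = 2.1703×10⁶ m.
r₂ = 1737 + 1564 = 3301.0 km = 3.3010×10⁶ m.
Transfer ellipse a_t = (r₁ + r₂)/2 = 2.736×10⁶ m.
At r₁: circular v_c1 = √(μ/r₁) = 1503 m/s; transfer-perilune v_p = √[μ(2/r₁ − 1/a_t)] = 1651 m/s.
Δv₁ = v_p − v_c1 = 148.0 m/s.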